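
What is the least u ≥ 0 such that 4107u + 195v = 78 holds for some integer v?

39

Reduce mod 195: 4107u ≡ 78 (mod 195). With g = gcd(4107, 195) = 3 dividing 78, divide through: 1369u ≡ 26 (mod 65).
Since gcd(1369, 65) = 1, u ≡ 26·(1369)⁻¹ ≡ 39 (mod 65). Smallest non-negative: 39.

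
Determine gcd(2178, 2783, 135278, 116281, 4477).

2178 = 2 · 3² · 11²; 2783 = 11² · 23; 135278 = 2 · 11² · 13 · 43; 116281 = 11² · 31²; 4477 = 11² · 37
gcd takes min exponent of each prime: 11² = 121

121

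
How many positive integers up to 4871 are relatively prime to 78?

78 = 2·3·13. Inclusion–exclusion on these primes:
4871 − ⌊4871/2⌋ − ⌊4871/3⌋ − ⌊4871/13⌋ + ⌊4871/6⌋ + ⌊4871/26⌋ + ⌊4871/39⌋ − ⌊4871/78⌋ = 1499

1499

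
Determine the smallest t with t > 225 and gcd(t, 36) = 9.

gcd(t, 36) = 9 forces 9 | t; write t = 9s. Then gcd(9s, 9·4) = 9·gcd(s, 4), so need gcd(s, 4) = 1.
9s > 225 gives s ≥ 26. The least s ≥ 26 coprime to 4 is 27, so t = 9·27 = 243.

243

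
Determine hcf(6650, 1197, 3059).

6650 = 2 · 5² · 7 · 19; 1197 = 3² · 7 · 19; 3059 = 7 · 19 · 23
gcd takes min exponent of each prime: 7 · 19 = 133

133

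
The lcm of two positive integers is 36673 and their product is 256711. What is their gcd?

From gcd × lcm = uv: gcd = 256711 / 36673 = 7.

7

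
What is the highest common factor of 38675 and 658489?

Euclid: 658489 = 17·38675 + 1014; 38675 = 38·1014 + 143; 1014 = 7·143 + 13; 143 = 11·13 + 0. Last nonzero remainder: 13.

13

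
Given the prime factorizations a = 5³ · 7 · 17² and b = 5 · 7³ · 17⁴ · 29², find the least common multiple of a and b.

3011589777875

max exponent per prime: 5³ · 7³ · 17⁴ · 29² = 3011589777875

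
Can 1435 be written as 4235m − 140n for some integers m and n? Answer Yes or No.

Yes

By Bézout, 4235m − 140n = 1435 has integer solutions iff gcd(4235, 140) | 1435.
Euclid: 4235 = 30·140 + 35; 140 = 4·35 + 0. gcd = 35; 1435 mod 35 = 0. Yes.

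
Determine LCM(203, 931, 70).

lcm(203, 931) = 203·931/gcd = 188993/7 = 26999
lcm(26999, 70) = 26999·70/gcd = 1889930/7 = 269990

269990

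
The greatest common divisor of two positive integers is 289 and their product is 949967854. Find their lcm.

3287086

gcd·lcm = product, so lcm = 949967854/289 = 3287086.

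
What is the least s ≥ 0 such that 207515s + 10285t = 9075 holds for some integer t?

5

Reduce mod 10285: 207515s ≡ 9075 (mod 10285). With g = gcd(207515, 10285) = 605 dividing 9075, divide through: 343s ≡ 15 (mod 17).
Since gcd(343, 17) = 1, s ≡ 15·(343)⁻¹ ≡ 5 (mod 17). Smallest non-negative: 5.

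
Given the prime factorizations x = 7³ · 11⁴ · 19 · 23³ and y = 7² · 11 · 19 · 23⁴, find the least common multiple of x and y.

26701140111877

max exponent per prime: 7³ · 11⁴ · 19 · 23⁴ = 26701140111877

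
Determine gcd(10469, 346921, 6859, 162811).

361

10469 = 19² · 29; 346921 = 19² · 31²; 6859 = 19³; 162811 = 11 · 19² · 41
gcd takes min exponent of each prime: 19² = 361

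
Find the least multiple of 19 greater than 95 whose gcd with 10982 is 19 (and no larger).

10982 = 19·578. Any k with gcd(k, 10982) = 19 is a multiple of 19, say 19s, with s coprime to 578.
Need s > 95/19, so s ≥ 6. First s ≥ 6 with gcd(s, 578) = 1 is s = 7. Thus k = 19·7 = 133.

133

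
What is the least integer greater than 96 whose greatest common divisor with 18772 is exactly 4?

100

18772 = 4·4693. Any t with gcd(t, 18772) = 4 is a multiple of 4, say 4s, with s coprime to 4693.
Need s > 96/4, so s ≥ 25. First s ≥ 25 with gcd(s, 4693) = 1 is s = 25. Thus t = 4·25 = 100.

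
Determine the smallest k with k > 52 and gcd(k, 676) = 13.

65

Multiples of 13 above 52: 13·5, 13·6, … . Need the cofactor coprime to 676/13 = 52.
Checking s = 5, 6, … the first with gcd(s, 52) = 1 is s = 5, giving 65.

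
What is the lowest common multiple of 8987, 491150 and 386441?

8987 = 11 · 19 · 43; 491150 = 2 · 5² · 11 · 19 · 47; 386441 = 11 · 19 · 43²
lcm takes max exponent of each prime: 2 · 5² · 11 · 19 · 43² · 47 = 908136350

908136350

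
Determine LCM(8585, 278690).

478510730

gcd first: 278690 = 32·8585 + 3970; 8585 = 2·3970 + 645; 3970 = 6·645 + 100; 645 = 6·100 + 45; 100 = 2·45 + 10; 45 = 4·10 + 5; 10 = 2·5 + 0 → gcd = 5
lcm = 8585·278690/gcd = 2392553650/5 = 478510730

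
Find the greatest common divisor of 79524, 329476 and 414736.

4

gcd(79524, 329476): 329476 = 4·79524 + 11380; 79524 = 6·11380 + 11244; 11380 = 1·11244 + 136; 11244 = 82·136 + 92; 136 = 1·92 + 44; 92 = 2·44 + 4; 44 = 11·4 + 0 → 4
gcd(4, 414736): 414736 = 103684·4 + 0 → 4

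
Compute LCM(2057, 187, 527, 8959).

1084039

lcm(2057, 187) = 2057·187/gcd = 384659/187 = 2057
lcm(2057, 527) = 2057·527/gcd = 1084039/17 = 63767
lcm(63767, 8959) = 63767·8959/gcd = 571288553/527 = 1084039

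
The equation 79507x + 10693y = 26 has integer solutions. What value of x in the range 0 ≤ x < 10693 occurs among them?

Euclid: 79507 = 7·10693 + 4656; 10693 = 2·4656 + 1381; 4656 = 3·1381 + 513; 1381 = 2·513 + 355; 513 = 1·355 + 158; 355 = 2·158 + 39; 158 = 4·39 + 2; 39 = 19·2 + 1; 2 = 2·1 + 0 → gcd = 1; 26 = 1·26.
Back-substitution yields 79507·(-5211) + 10693·(38746) = 1, so one solution is x = -5211·26 = -135486, y = 38746·26 = 1007396.
Solutions in x differ by 10693/1 = 10693; the one in [0, 10693) is -135486 mod 10693 = 3523.

3523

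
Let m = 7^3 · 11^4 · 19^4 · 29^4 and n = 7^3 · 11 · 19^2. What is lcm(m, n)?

462883026704715463

max exponent per prime: 7^3 · 11^4 · 19^4 · 29^4 = 462883026704715463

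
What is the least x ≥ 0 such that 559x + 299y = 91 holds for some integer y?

Reduce mod 299: 559x ≡ 91 (mod 299). With g = gcd(559, 299) = 13 dividing 91, divide through: 43x ≡ 7 (mod 23).
Since gcd(43, 23) = 1, x ≡ 7·(43)⁻¹ ≡ 13 (mod 23). Smallest non-negative: 13.

13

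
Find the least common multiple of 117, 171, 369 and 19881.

117 = 3² · 13; 171 = 3² · 19; 369 = 3² · 41; 19881 = 3² · 47²
lcm takes max exponent of each prime: 3² · 13 · 19 · 41 · 47² = 201334887

201334887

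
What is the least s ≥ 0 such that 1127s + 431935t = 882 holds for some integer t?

7666

gcd(1127, 431935) = 49 (Euclid: 431935 = 383·1127 + 294; 1127 = 3·294 + 245; 294 = 1·245 + 49; 245 = 5·49 + 0), and 49 | 882.
Extended Euclid: 1127·(-1533) + 431935·(4) = 49. Scale by 18: s₀ = -27594.
General solution s = s₀ + 8815k; reducing mod 8815 gives s = 7666 (and t = -20).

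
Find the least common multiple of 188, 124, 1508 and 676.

188 = 2² · 47; 124 = 2² · 31; 1508 = 2² · 13 · 29; 676 = 2² · 13²
lcm takes max exponent of each prime: 2² · 13² · 29 · 31 · 47 = 28563028

28563028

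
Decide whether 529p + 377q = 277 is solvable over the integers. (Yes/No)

gcd(529, 377): 529 = 1·377 + 152; 377 = 2·152 + 73; 152 = 2·73 + 6; 73 = 12·6 + 1; 6 = 6·1 + 0 → 1
1 divides 277, so a solution exists.

Yes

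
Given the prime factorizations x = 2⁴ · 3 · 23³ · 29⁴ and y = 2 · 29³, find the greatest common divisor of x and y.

min exponent per shared prime: 2 · 29³ = 48778

48778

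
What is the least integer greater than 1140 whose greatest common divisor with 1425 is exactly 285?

1710

Multiples of 285 above 1140: 285·5, 285·6, … . Need the cofactor coprime to 1425/285 = 5.
Checking s = 5, 6, … the first with gcd(s, 5) = 1 is s = 6, giving 1710.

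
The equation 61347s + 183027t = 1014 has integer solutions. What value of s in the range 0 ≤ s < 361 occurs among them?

3

Euclid: 183027 = 2·61347 + 60333; 61347 = 1·60333 + 1014; 60333 = 59·1014 + 507; 1014 = 2·507 + 0 → gcd = 507; 1014 = 507·2.
Back-substitution yields 61347·(-179) + 183027·(60) = 507, so one solution is s = -179·2 = -358, t = 60·2 = 120.
Solutions in s differ by 183027/507 = 361; the one in [0, 361) is -358 mod 361 = 3.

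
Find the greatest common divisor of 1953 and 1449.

Euclid: 1953 = 1·1449 + 504; 1449 = 2·504 + 441; 504 = 1·441 + 63; 441 = 7·63 + 0. Last nonzero remainder: 63.

63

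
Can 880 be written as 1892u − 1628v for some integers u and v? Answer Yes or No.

Yes

By Bézout, 1892u − 1628v = 880 has integer solutions iff gcd(1892, 1628) | 880.
Euclid: 1892 = 1·1628 + 264; 1628 = 6·264 + 44; 264 = 6·44 + 0. gcd = 44; 880 mod 44 = 0. Yes.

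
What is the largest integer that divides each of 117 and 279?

9

Euclid: 279 = 2·117 + 45; 117 = 2·45 + 27; 45 = 1·27 + 18; 27 = 1·18 + 9; 18 = 2·9 + 0. Last nonzero remainder: 9.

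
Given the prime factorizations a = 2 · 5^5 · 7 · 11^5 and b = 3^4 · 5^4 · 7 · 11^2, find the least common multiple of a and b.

570724481250

max exponent per prime: 2 · 3^4 · 5^5 · 7 · 11^5 = 570724481250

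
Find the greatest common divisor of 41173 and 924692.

Euclid: 924692 = 22·41173 + 18886; 41173 = 2·18886 + 3401; 18886 = 5·3401 + 1881; 3401 = 1·1881 + 1520; 1881 = 1·1520 + 361; 1520 = 4·361 + 76; 361 = 4·76 + 57; 76 = 1·57 + 19; 57 = 3·19 + 0. Last nonzero remainder: 19.

19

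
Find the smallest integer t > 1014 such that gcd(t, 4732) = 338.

1690

4732 = 338·14. Any t with gcd(t, 4732) = 338 is a multiple of 338, say 338s, with s coprime to 14.
Need s > 1014/338, so s ≥ 4. First s ≥ 4 with gcd(s, 14) = 1 is s = 5. Thus t = 338·5 = 1690.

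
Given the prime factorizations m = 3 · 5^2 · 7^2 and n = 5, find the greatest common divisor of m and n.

5

min exponent per shared prime: 5 = 5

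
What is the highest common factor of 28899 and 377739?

Euclid: 377739 = 13·28899 + 2052; 28899 = 14·2052 + 171; 2052 = 12·171 + 0. Last nonzero remainder: 171.

171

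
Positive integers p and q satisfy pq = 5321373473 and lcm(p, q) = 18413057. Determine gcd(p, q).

289

From gcd × lcm = pq: gcd = 5321373473 / 18413057 = 289.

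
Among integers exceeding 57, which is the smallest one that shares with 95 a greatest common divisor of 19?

76

gcd(a, 95) = 19 forces 19 | a; write a = 19s. Then gcd(19s, 19·5) = 19·gcd(s, 5), so need gcd(s, 5) = 1.
19s > 57 gives s ≥ 4. The least s ≥ 4 coprime to 5 is 4, so a = 19·4 = 76.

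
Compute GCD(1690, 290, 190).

gcd(1690, 290): 1690 = 5·290 + 240; 290 = 1·240 + 50; 240 = 4·50 + 40; 50 = 1·40 + 10; 40 = 4·10 + 0 → 10
gcd(10, 190): 190 = 19·10 + 0 → 10

10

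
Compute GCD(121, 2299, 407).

121 = 11²; 2299 = 11² · 19; 407 = 11 · 37
gcd takes min exponent of each prime: 11 = 11

11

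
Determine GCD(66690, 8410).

10

66690 = 2 · 3³ · 5 · 13 · 19
8410 = 2 · 5 · 29²
Common: 2 · 5 = 10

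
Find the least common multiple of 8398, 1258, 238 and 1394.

8398 = 2 · 13 · 17 · 19; 1258 = 2 · 17 · 37; 238 = 2 · 7 · 17; 1394 = 2 · 17 · 41
lcm takes max exponent of each prime: 2 · 7 · 13 · 17 · 19 · 37 · 41 = 89178362

89178362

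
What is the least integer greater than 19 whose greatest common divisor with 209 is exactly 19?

209 = 19·11. Any m with gcd(m, 209) = 19 is a multiple of 19, say 19s, with s coprime to 11.
Need s > 19/19, so s ≥ 2. First s ≥ 2 with gcd(s, 11) = 1 is s = 2. Thus m = 19·2 = 38.

38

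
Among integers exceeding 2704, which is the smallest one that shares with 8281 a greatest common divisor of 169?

2873

gcd(k, 8281) = 169 forces 169 | k; write k = 169s. Then gcd(169s, 169·49) = 169·gcd(s, 49), so need gcd(s, 49) = 1.
169s > 2704 gives s ≥ 17. The least s ≥ 17 coprime to 49 is 17, so k = 169·17 = 2873.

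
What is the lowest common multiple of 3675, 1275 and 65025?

3186225

lcm(3675, 1275) = 3675·1275/gcd = 4685625/75 = 62475
lcm(62475, 65025) = 62475·65025/gcd = 4062436875/1275 = 3186225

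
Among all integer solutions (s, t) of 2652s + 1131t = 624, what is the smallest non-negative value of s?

19

gcd(2652, 1131) = 39 (Euclid: 2652 = 2·1131 + 390; 1131 = 2·390 + 351; 390 = 1·351 + 39; 351 = 9·39 + 0), and 39 | 624.
Extended Euclid: 2652·(3) + 1131·(-7) = 39. Scale by 16: s₀ = 48.
General solution s = s₀ + 29k; reducing mod 29 gives s = 19 (and t = -44).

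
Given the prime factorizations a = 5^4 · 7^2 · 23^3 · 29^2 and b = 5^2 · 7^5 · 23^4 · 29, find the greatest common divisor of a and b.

432232675

min exponent per shared prime: 5^2 · 7^2 · 23^3 · 29 = 432232675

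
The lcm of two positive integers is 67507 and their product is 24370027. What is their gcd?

361

From gcd × lcm = ab: gcd = 24370027 / 67507 = 361.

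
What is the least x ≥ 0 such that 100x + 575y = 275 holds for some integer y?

Reduce mod 575: 100x ≡ 275 (mod 575). With g = gcd(100, 575) = 25 dividing 275, divide through: 4x ≡ 11 (mod 23).
Since gcd(4, 23) = 1, x ≡ 11·(4)⁻¹ ≡ 20 (mod 23). Smallest non-negative: 20.

20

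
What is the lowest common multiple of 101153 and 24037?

187031897

101153 = 13 · 31 · 251; 24037 = 13 · 43²
max exponents: 13 · 31 · 43² · 251 = 187031897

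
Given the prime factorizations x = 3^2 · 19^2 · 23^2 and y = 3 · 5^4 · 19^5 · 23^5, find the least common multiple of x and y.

max exponent per prime: 3^2 · 5^4 · 19^5 · 23^5 = 89645751371008125

89645751371008125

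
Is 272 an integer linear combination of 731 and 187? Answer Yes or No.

By Bézout, 731s − 187t = 272 has integer solutions iff gcd(731, 187) | 272.
Euclid: 731 = 3·187 + 170; 187 = 1·170 + 17; 170 = 10·17 + 0. gcd = 17; 272 mod 17 = 0. Yes.

Yes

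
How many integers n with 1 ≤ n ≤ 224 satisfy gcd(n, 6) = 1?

75

6 = 2·3. Inclusion–exclusion on these primes:
224 − ⌊224/2⌋ − ⌊224/3⌋ + ⌊224/6⌋ = 75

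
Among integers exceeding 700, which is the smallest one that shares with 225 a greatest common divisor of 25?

725

225 = 25·9. Any k with gcd(k, 225) = 25 is a multiple of 25, say 25s, with s coprime to 9.
Need s > 700/25, so s ≥ 29. First s ≥ 29 with gcd(s, 9) = 1 is s = 29. Thus k = 25·29 = 725.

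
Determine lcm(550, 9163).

550 = 2 · 5² · 11; 9163 = 7² · 11 · 17
max exponents: 2 · 5² · 7² · 11 · 17 = 458150

458150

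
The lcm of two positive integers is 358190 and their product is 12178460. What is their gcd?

34

From gcd × lcm = pq: gcd = 12178460 / 358190 = 34.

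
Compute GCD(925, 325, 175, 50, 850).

925 = 5² · 37; 325 = 5² · 13; 175 = 5² · 7; 50 = 2 · 5²; 850 = 2 · 5² · 17
gcd takes min exponent of each prime: 5² = 25

25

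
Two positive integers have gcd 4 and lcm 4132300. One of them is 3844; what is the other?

4300

Using uv = gcd(u,v)·lcm(u,v) = 4·4132300 = 16529200, we get v = 16529200/3844 = 4300.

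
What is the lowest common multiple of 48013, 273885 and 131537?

684494213655

48013 = 7 · 19³; 273885 = 3 · 5 · 19 · 31²; 131537 = 7 · 19 · 23 · 43
lcm takes max exponent of each prime: 3 · 5 · 7 · 19³ · 23 · 31² · 43 = 684494213655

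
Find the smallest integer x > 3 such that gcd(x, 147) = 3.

6

Multiples of 3 above 3: 3·2, 3·3, … . Need the cofactor coprime to 147/3 = 49.
Checking s = 2, 3, … the first with gcd(s, 49) = 1 is s = 2, giving 6.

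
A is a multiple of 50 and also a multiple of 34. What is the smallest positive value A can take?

50 = 2 · 5²; 34 = 2 · 17
max exponents: 2 · 5² · 17 = 850

850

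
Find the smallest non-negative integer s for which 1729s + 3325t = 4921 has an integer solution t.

Euclid: 3325 = 1·1729 + 1596; 1729 = 1·1596 + 133; 1596 = 12·133 + 0 → gcd = 133; 4921 = 133·37.
Back-substitution yields 1729·(2) + 3325·(-1) = 133, so one solution is s = 2·37 = 74, t = -1·37 = -37.
Solutions in s differ by 3325/133 = 25; the one in [0, 25) is 74 mod 25 = 24.

24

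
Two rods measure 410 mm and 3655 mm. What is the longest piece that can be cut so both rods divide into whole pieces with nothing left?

410 = 2 · 5 · 41
3655 = 5 · 17 · 43
Common: 5 = 5

5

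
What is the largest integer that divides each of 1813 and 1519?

1813 = 7² · 37
1519 = 7² · 31
Common: 7² = 49

49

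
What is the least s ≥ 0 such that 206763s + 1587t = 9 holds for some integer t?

508

Euclid: 206763 = 130·1587 + 453; 1587 = 3·453 + 228; 453 = 1·228 + 225; 228 = 1·225 + 3; 225 = 75·3 + 0 → gcd = 3; 9 = 3·3.
Back-substitution yields 206763·(-7) + 1587·(912) = 3, so one solution is s = -7·3 = -21, t = 912·3 = 2736.
Solutions in s differ by 1587/3 = 529; the one in [0, 529) is -21 mod 529 = 508.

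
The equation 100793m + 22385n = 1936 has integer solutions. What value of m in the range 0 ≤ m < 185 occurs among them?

32

Euclid: 100793 = 4·22385 + 11253; 22385 = 1·11253 + 11132; 11253 = 1·11132 + 121; 11132 = 92·121 + 0 → gcd = 121; 1936 = 121·16.
Back-substitution yields 100793·(2) + 22385·(-9) = 121, so one solution is m = 2·16 = 32, n = -9·16 = -144.
Solutions in m differ by 22385/121 = 185; the one in [0, 185) is 32 mod 185 = 32.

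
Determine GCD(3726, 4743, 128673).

3726 = 2 · 3⁴ · 23; 4743 = 3² · 17 · 31; 128673 = 3² · 17 · 29²
gcd takes min exponent of each prime: 3² = 9

9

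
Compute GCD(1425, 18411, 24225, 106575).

1425 = 3 · 5² · 19; 18411 = 3 · 17 · 19²; 24225 = 3 · 5² · 17 · 19; 106575 = 3 · 5² · 7² · 29
gcd takes min exponent of each prime: 3 = 3

3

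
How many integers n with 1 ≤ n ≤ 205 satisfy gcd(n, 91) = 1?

Prime factors of 91: 7, 13. Count integers ≤ 205 divisible by none of them.
By inclusion–exclusion: 205 − ⌊205/7⌋ − ⌊205/13⌋ + ⌊205/91⌋ = 163.

163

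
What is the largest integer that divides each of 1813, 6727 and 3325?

gcd(1813, 6727): 6727 = 3·1813 + 1288; 1813 = 1·1288 + 525; 1288 = 2·525 + 238; 525 = 2·238 + 49; 238 = 4·49 + 42; 49 = 1·42 + 7; 42 = 6·7 + 0 → 7
gcd(7, 3325): 3325 = 475·7 + 0 → 7

7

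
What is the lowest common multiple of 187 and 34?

374

187 = 11 · 17; 34 = 2 · 17
max exponents: 2 · 11 · 17 = 374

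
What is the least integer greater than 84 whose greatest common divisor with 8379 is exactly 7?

Multiples of 7 above 84: 7·13, 7·14, … . Need the cofactor coprime to 8379/7 = 1197.
Checking s = 13, 14, … the first with gcd(s, 1197) = 1 is s = 13, giving 91.

91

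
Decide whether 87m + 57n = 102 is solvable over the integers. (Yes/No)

gcd(87, 57): 87 = 1·57 + 30; 57 = 1·30 + 27; 30 = 1·27 + 3; 27 = 9·3 + 0 → 3
3 divides 102, so a solution exists.

Yes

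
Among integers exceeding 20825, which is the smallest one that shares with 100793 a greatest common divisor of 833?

21658

gcd(a, 100793) = 833 forces 833 | a; write a = 833s. Then gcd(833s, 833·121) = 833·gcd(s, 121), so need gcd(s, 121) = 1.
833s > 20825 gives s ≥ 26. The least s ≥ 26 coprime to 121 is 26, so a = 833·26 = 21658.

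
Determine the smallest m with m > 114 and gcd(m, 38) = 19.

38 = 19·2. Any m with gcd(m, 38) = 19 is a multiple of 19, say 19s, with s coprime to 2.
Need s > 114/19, so s ≥ 7. First s ≥ 7 with gcd(s, 2) = 1 is s = 7. Thus m = 19·7 = 133.

133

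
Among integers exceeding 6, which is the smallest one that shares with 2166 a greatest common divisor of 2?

8

Multiples of 2 above 6: 2·4, 2·5, … . Need the cofactor coprime to 2166/2 = 1083.
Checking s = 4, 5, … the first with gcd(s, 1083) = 1 is s = 4, giving 8.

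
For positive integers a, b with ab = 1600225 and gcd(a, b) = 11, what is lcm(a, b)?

Since gcd(a,b)·lcm(a,b) = ab, lcm = 1600225/11 = 145475.

145475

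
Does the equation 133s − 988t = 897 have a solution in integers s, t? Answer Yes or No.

gcd(133, 988): 988 = 7·133 + 57; 133 = 2·57 + 19; 57 = 3·19 + 0 → 19
19 does not divide 897, so a solution does not exist.

No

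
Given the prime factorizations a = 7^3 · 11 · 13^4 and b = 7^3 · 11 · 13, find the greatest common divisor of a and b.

min exponent per shared prime: 7^3 · 11 · 13 = 49049

49049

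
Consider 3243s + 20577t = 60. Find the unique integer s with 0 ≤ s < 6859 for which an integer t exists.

Reduce mod 20577: 3243s ≡ 60 (mod 20577). With g = gcd(3243, 20577) = 3 dividing 60, divide through: 1081s ≡ 20 (mod 6859).
Since gcd(1081, 6859) = 1, s ≡ 20·(1081)⁻¹ ≡ 1434 (mod 6859). Smallest non-negative: 1434.

1434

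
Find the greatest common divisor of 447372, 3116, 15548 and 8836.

gcd(447372, 3116): 447372 = 143·3116 + 1784; 3116 = 1·1784 + 1332; 1784 = 1·1332 + 452; 1332 = 2·452 + 428; 452 = 1·428 + 24; 428 = 17·24 + 20; 24 = 1·20 + 4; 20 = 5·4 + 0 → 4
gcd(4, 15548): 15548 = 3887·4 + 0 → 4
gcd(4, 8836): 8836 = 2209·4 + 0 → 4

4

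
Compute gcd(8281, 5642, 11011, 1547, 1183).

91

gcd(8281, 5642): 8281 = 1·5642 + 2639; 5642 = 2·2639 + 364; 2639 = 7·364 + 91; 364 = 4·91 + 0 → 91
gcd(91, 11011): 11011 = 121·91 + 0 → 91
gcd(91, 1547): 1547 = 17·91 + 0 → 91
gcd(91, 1183): 1183 = 13·91 + 0 → 91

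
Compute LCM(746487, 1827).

gcd first: 746487 = 408·1827 + 1071; 1827 = 1·1071 + 756; 1071 = 1·756 + 315; 756 = 2·315 + 126; 315 = 2·126 + 63; 126 = 2·63 + 0 → gcd = 63
lcm = 746487·1827/gcd = 1363831749/63 = 21648123

21648123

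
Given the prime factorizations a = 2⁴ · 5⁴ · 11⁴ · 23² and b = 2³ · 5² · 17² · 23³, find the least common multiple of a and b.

max exponent per prime: 2⁴ · 5⁴ · 11⁴ · 17² · 23³ = 514816065830000

514816065830000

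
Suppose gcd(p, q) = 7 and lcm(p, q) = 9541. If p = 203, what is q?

Using pq = gcd(p,q)·lcm(p,q) = 7·9541 = 66787, we get q = 66787/203 = 329.

329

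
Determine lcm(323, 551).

9367

gcd first: 551 = 1·323 + 228; 323 = 1·228 + 95; 228 = 2·95 + 38; 95 = 2·38 + 19; 38 = 2·19 + 0 → gcd = 19
lcm = 323·551/gcd = 177973/19 = 9367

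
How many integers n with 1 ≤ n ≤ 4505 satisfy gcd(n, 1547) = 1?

3355

Prime factors of 1547: 7, 13, 17. Count integers ≤ 4505 divisible by none of them.
By inclusion–exclusion: 4505 − ⌊4505/7⌋ − ⌊4505/13⌋ − ⌊4505/17⌋ + ⌊4505/91⌋ + ⌊4505/119⌋ + ⌊4505/221⌋ − ⌊4505/1547⌋ = 3355.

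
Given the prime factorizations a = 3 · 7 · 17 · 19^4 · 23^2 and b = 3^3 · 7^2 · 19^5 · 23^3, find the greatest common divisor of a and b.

min exponent per shared prime: 3 · 7 · 19^4 · 23^2 = 1447735989

1447735989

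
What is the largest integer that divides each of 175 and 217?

7

Euclid: 217 = 1·175 + 42; 175 = 4·42 + 7; 42 = 6·7 + 0. Last nonzero remainder: 7.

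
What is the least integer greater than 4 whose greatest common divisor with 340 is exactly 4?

8

gcd(t, 340) = 4 forces 4 | t; write t = 4s. Then gcd(4s, 4·85) = 4·gcd(s, 85), so need gcd(s, 85) = 1.
4s > 4 gives s ≥ 2. The least s ≥ 2 coprime to 85 is 2, so t = 4·2 = 8.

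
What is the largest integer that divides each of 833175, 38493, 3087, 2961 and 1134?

63

833175 = 3² · 5² · 7 · 23²; 38493 = 3² · 7 · 13 · 47; 3087 = 3² · 7³; 2961 = 3² · 7 · 47; 1134 = 2 · 3⁴ · 7
gcd takes min exponent of each prime: 3² · 7 = 63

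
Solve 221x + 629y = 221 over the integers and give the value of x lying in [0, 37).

1

Euclid: 629 = 2·221 + 187; 221 = 1·187 + 34; 187 = 5·34 + 17; 34 = 2·17 + 0 → gcd = 17; 221 = 17·13.
Back-substitution yields 221·(-17) + 629·(6) = 17, so one solution is x = -17·13 = -221, y = 6·13 = 78.
Solutions in x differ by 629/17 = 37; the one in [0, 37) is -221 mod 37 = 1.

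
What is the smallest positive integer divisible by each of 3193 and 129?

411897

gcd first: 3193 = 24·129 + 97; 129 = 1·97 + 32; 97 = 3·32 + 1; 32 = 32·1 + 0 → gcd = 1
lcm = 3193·129/gcd = 411897/1 = 411897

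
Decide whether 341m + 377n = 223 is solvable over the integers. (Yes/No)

gcd(341, 377): 377 = 1·341 + 36; 341 = 9·36 + 17; 36 = 2·17 + 2; 17 = 8·2 + 1; 2 = 2·1 + 0 → 1
1 divides 223, so a solution exists.

Yes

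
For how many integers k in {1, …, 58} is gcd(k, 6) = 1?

Prime factors of 6: 2, 3. Count integers ≤ 58 divisible by none of them.
By inclusion–exclusion: 58 − ⌊58/2⌋ − ⌊58/3⌋ + ⌊58/6⌋ = 19.

19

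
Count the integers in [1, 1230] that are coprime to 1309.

Prime factors of 1309: 7, 11, 17. Count integers ≤ 1230 divisible by none of them.
By inclusion–exclusion: 1230 − ⌊1230/7⌋ − ⌊1230/11⌋ − ⌊1230/17⌋ + ⌊1230/77⌋ + ⌊1230/119⌋ + ⌊1230/187⌋ − ⌊1230/1309⌋ = 903.

903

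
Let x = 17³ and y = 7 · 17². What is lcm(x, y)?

34391

max exponent per prime: 7 · 17³ = 34391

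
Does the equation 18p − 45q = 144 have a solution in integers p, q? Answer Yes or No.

Yes

gcd(18, 45): 45 = 2·18 + 9; 18 = 2·9 + 0 → 9
9 divides 144, so a solution exists.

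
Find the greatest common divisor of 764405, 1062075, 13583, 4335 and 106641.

289

gcd(764405, 1062075): 1062075 = 1·764405 + 297670; 764405 = 2·297670 + 169065; 297670 = 1·169065 + 128605; 169065 = 1·128605 + 40460; 128605 = 3·40460 + 7225; 40460 = 5·7225 + 4335; 7225 = 1·4335 + 2890; 4335 = 1·2890 + 1445; 2890 = 2·1445 + 0 → 1445
gcd(1445, 13583): 13583 = 9·1445 + 578; 1445 = 2·578 + 289; 578 = 2·289 + 0 → 289
gcd(289, 4335): 4335 = 15·289 + 0 → 289
gcd(289, 106641): 106641 = 369·289 + 0 → 289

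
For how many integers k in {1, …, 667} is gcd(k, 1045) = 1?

1045 = 5·11·19. Inclusion–exclusion on these primes:
667 − ⌊667/5⌋ − ⌊667/11⌋ − ⌊667/19⌋ + ⌊667/55⌋ + ⌊667/95⌋ + ⌊667/209⌋ − ⌊667/1045⌋ = 461

461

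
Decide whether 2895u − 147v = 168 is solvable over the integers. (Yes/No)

Yes

gcd(2895, 147): 2895 = 19·147 + 102; 147 = 1·102 + 45; 102 = 2·45 + 12; 45 = 3·12 + 9; 12 = 1·9 + 3; 9 = 3·3 + 0 → 3
3 divides 168, so a solution exists.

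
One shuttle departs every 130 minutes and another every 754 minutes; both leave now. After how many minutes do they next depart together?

gcd first: 754 = 5·130 + 104; 130 = 1·104 + 26; 104 = 4·26 + 0 → gcd = 26
lcm = 130·754/gcd = 98020/26 = 3770

3770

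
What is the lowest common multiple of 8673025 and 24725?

gcd first: 8673025 = 350·24725 + 19275; 24725 = 1·19275 + 5450; 19275 = 3·5450 + 2925; 5450 = 1·2925 + 2525; 2925 = 1·2525 + 400; 2525 = 6·400 + 125; 400 = 3·125 + 25; 125 = 5·25 + 0 → gcd = 25
lcm = 8673025·24725/gcd = 214440543125/25 = 8577621725

8577621725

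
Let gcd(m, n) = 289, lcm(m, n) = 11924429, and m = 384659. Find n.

8959

Using mn = gcd(m,n)·lcm(m,n) = 289·11924429 = 3446159981, we get n = 3446159981/384659 = 8959.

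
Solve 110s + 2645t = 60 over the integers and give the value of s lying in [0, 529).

Reduce mod 2645: 110s ≡ 60 (mod 2645). With g = gcd(110, 2645) = 5 dividing 60, divide through: 22s ≡ 12 (mod 529).
Since gcd(22, 529) = 1, s ≡ 12·(22)⁻¹ ≡ 241 (mod 529). Smallest non-negative: 241.

241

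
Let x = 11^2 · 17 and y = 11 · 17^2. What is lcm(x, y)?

34969

max exponent per prime: 11^2 · 17^2 = 34969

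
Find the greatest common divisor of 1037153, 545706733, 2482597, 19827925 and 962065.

4693

gcd(1037153, 545706733): 545706733 = 526·1037153 + 164255; 1037153 = 6·164255 + 51623; 164255 = 3·51623 + 9386; 51623 = 5·9386 + 4693; 9386 = 2·4693 + 0 → 4693
gcd(4693, 2482597): 2482597 = 529·4693 + 0 → 4693
gcd(4693, 19827925): 19827925 = 4225·4693 + 0 → 4693
gcd(4693, 962065): 962065 = 205·4693 + 0 → 4693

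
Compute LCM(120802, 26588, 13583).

120802 = 2 · 11 · 17² · 19; 26588 = 2² · 17² · 23; 13583 = 17² · 47
lcm takes max exponent of each prime: 2² · 11 · 17² · 19 · 23 · 47 = 261173924

261173924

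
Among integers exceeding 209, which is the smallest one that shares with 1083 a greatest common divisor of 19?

Multiples of 19 above 209: 19·12, 19·13, … . Need the cofactor coprime to 1083/19 = 57.
Checking s = 12, 13, … the first with gcd(s, 57) = 1 is s = 13, giving 247.

247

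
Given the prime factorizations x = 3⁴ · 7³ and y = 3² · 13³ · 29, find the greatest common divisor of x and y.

min exponent per shared prime: 3² = 9

9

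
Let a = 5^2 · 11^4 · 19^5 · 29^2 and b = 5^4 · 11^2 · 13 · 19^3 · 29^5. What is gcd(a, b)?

min exponent per shared prime: 5^2 · 11^2 · 19^3 · 29^2 = 17449467475

17449467475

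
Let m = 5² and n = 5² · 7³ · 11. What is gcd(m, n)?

min exponent per shared prime: 5² = 25

25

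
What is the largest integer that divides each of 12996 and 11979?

Euclid: 12996 = 1·11979 + 1017; 11979 = 11·1017 + 792; 1017 = 1·792 + 225; 792 = 3·225 + 117; 225 = 1·117 + 108; 117 = 1·108 + 9; 108 = 12·9 + 0. Last nonzero remainder: 9.

9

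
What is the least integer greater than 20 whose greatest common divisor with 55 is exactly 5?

Multiples of 5 above 20: 5·5, 5·6, … . Need the cofactor coprime to 55/5 = 11.
Checking s = 5, 6, … the first with gcd(s, 11) = 1 is s = 5, giving 25.

25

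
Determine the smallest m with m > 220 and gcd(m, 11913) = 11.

242

gcd(m, 11913) = 11 forces 11 | m; write m = 11s. Then gcd(11s, 11·1083) = 11·gcd(s, 1083), so need gcd(s, 1083) = 1.
11s > 220 gives s ≥ 21. The least s ≥ 21 coprime to 1083 is 22, so m = 11·22 = 242.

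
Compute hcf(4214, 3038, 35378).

4214 = 2 · 7² · 43; 3038 = 2 · 7² · 31; 35378 = 2 · 7² · 19²
gcd takes min exponent of each prime: 2 · 7² = 98

98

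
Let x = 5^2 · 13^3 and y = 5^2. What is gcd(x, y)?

min exponent per shared prime: 5^2 = 25

25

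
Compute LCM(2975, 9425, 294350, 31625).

82289957750

2975 = 5² · 7 · 17; 9425 = 5² · 13 · 29; 294350 = 2 · 5² · 7 · 29²; 31625 = 5³ · 11 · 23
lcm takes max exponent of each prime: 2 · 5³ · 7 · 11 · 13 · 17 · 23 · 29² = 82289957750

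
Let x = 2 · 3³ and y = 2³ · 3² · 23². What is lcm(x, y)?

114264

max exponent per prime: 2³ · 3³ · 23² = 114264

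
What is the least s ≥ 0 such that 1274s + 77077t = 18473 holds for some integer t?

Reduce mod 77077: 1274s ≡ 18473 (mod 77077). With g = gcd(1274, 77077) = 637 dividing 18473, divide through: 2s ≡ 29 (mod 121).
Since gcd(2, 121) = 1, s ≡ 29·(2)⁻¹ ≡ 75 (mod 121). Smallest non-negative: 75.

75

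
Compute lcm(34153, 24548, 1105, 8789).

lcm(34153, 24548) = 34153·24548/gcd = 838387844/17 = 49316932
lcm(49316932, 1105) = 49316932·1105/gcd = 54495209860/17 = 3205600580
lcm(3205600580, 8789) = 3205600580·8789/gcd = 28174023497620/17 = 1657295499860

1657295499860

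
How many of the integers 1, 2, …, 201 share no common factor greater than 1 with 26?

93

26 = 2·13. Inclusion–exclusion on these primes:
201 − ⌊201/2⌋ − ⌊201/13⌋ + ⌊201/26⌋ = 93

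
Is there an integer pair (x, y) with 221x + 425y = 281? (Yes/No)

No

By Bézout, 221x + 425y = 281 has integer solutions iff gcd(221, 425) | 281.
Euclid: 425 = 1·221 + 204; 221 = 1·204 + 17; 204 = 12·17 + 0. gcd = 17; 281 mod 17 = 9. No.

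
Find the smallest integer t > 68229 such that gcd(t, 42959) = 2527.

gcd(t, 42959) = 2527 forces 2527 | t; write t = 2527s. Then gcd(2527s, 2527·17) = 2527·gcd(s, 17), so need gcd(s, 17) = 1.
2527s > 68229 gives s ≥ 28. The least s ≥ 28 coprime to 17 is 28, so t = 2527·28 = 70756.

70756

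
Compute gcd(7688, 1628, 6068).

gcd(7688, 1628): 7688 = 4·1628 + 1176; 1628 = 1·1176 + 452; 1176 = 2·452 + 272; 452 = 1·272 + 180; 272 = 1·180 + 92; 180 = 1·92 + 88; 92 = 1·88 + 4; 88 = 22·4 + 0 → 4
gcd(4, 6068): 6068 = 1517·4 + 0 → 4

4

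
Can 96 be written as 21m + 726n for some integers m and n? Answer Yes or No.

By Bézout, 21m + 726n = 96 has integer solutions iff gcd(21, 726) | 96.
Euclid: 726 = 34·21 + 12; 21 = 1·12 + 9; 12 = 1·9 + 3; 9 = 3·3 + 0. gcd = 3; 96 mod 3 = 0. Yes.

Yes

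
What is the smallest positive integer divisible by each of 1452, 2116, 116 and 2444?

13610105652

lcm(1452, 2116) = 1452·2116/gcd = 3072432/4 = 768108
lcm(768108, 116) = 768108·116/gcd = 89100528/4 = 22275132
lcm(22275132, 2444) = 22275132·2444/gcd = 54440422608/4 = 13610105652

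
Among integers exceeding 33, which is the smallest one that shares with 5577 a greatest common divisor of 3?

5577 = 3·1859. Any k with gcd(k, 5577) = 3 is a multiple of 3, say 3s, with s coprime to 1859.
Need s > 33/3, so s ≥ 12. First s ≥ 12 with gcd(s, 1859) = 1 is s = 12. Thus k = 3·12 = 36.

36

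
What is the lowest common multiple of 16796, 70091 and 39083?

441012572

16796 = 2² · 13 · 17 · 19; 70091 = 7 · 17 · 19 · 31; 39083 = 11² · 17 · 19
lcm takes max exponent of each prime: 2² · 7 · 11² · 13 · 17 · 19 · 31 = 441012572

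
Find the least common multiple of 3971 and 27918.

10078398

3971 = 11 · 19²; 27918 = 2 · 3³ · 11 · 47
max exponents: 2 · 3³ · 11 · 19² · 47 = 10078398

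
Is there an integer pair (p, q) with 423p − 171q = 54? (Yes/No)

Yes

By Bézout, 423p − 171q = 54 has integer solutions iff gcd(423, 171) | 54.
Euclid: 423 = 2·171 + 81; 171 = 2·81 + 9; 81 = 9·9 + 0. gcd = 9; 54 mod 9 = 0. Yes.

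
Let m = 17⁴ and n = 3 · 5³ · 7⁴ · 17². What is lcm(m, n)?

max exponent per prime: 3 · 5³ · 7⁴ · 17⁴ = 75200220375

75200220375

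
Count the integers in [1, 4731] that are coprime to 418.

418 = 2·11·19. Inclusion–exclusion on these primes:
4731 − ⌊4731/2⌋ − ⌊4731/11⌋ − ⌊4731/19⌋ + ⌊4731/22⌋ + ⌊4731/38⌋ + ⌊4731/209⌋ − ⌊4731/418⌋ = 2037

2037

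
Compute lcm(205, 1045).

205 = 5 · 41; 1045 = 5 · 11 · 19
max exponents: 5 · 11 · 19 · 41 = 42845

42845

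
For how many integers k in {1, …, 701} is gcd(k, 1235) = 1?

Prime factors of 1235: 5, 13, 19. Count integers ≤ 701 divisible by none of them.
By inclusion–exclusion: 701 − ⌊701/5⌋ − ⌊701/13⌋ − ⌊701/19⌋ + ⌊701/65⌋ + ⌊701/95⌋ + ⌊701/247⌋ − ⌊701/1235⌋ = 491.

491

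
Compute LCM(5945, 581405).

gcd first: 581405 = 97·5945 + 4740; 5945 = 1·4740 + 1205; 4740 = 3·1205 + 1125; 1205 = 1·1125 + 80; 1125 = 14·80 + 5; 80 = 16·5 + 0 → gcd = 5
lcm = 5945·581405/gcd = 3456452725/5 = 691290545

691290545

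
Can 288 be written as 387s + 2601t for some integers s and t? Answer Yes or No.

Yes

gcd(387, 2601): 2601 = 6·387 + 279; 387 = 1·279 + 108; 279 = 2·108 + 63; 108 = 1·63 + 45; 63 = 1·45 + 18; 45 = 2·18 + 9; 18 = 2·9 + 0 → 9
9 divides 288, so a solution exists.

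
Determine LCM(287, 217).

8897

287 = 7 · 41; 217 = 7 · 31
max exponents: 7 · 31 · 41 = 8897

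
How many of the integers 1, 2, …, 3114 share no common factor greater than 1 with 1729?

Prime factors of 1729: 7, 13, 19. Count integers ≤ 3114 divisible by none of them.
By inclusion–exclusion: 3114 − ⌊3114/7⌋ − ⌊3114/13⌋ − ⌊3114/19⌋ + ⌊3114/91⌋ + ⌊3114/133⌋ + ⌊3114/247⌋ − ⌊3114/1729⌋ = 2336.

2336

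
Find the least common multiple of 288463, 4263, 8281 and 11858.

35392679322

288463 = 7³ · 29²; 4263 = 3 · 7² · 29; 8281 = 7² · 13²; 11858 = 2 · 7² · 11²
lcm takes max exponent of each prime: 2 · 3 · 7³ · 11² · 13² · 29² = 35392679322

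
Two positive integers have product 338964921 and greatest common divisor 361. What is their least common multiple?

938961

gcd·lcm = product, so lcm = 338964921/361 = 938961.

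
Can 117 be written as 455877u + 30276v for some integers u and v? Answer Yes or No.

Yes

gcd(455877, 30276): 455877 = 15·30276 + 1737; 30276 = 17·1737 + 747; 1737 = 2·747 + 243; 747 = 3·243 + 18; 243 = 13·18 + 9; 18 = 2·9 + 0 → 9
9 divides 117, so a solution exists.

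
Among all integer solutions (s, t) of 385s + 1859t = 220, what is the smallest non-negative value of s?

73

Reduce mod 1859: 385s ≡ 220 (mod 1859). With g = gcd(385, 1859) = 11 dividing 220, divide through: 35s ≡ 20 (mod 169).
Since gcd(35, 169) = 1, s ≡ 20·(35)⁻¹ ≡ 73 (mod 169). Smallest non-negative: 73.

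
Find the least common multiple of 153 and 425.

3825

gcd first: 425 = 2·153 + 119; 153 = 1·119 + 34; 119 = 3·34 + 17; 34 = 2·17 + 0 → gcd = 17
lcm = 153·425/gcd = 65025/17 = 3825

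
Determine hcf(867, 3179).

289

867 = 3 · 17²
3179 = 11 · 17²
Common: 17² = 289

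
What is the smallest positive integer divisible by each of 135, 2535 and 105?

159705

lcm(135, 2535) = 135·2535/gcd = 342225/15 = 22815
lcm(22815, 105) = 22815·105/gcd = 2395575/15 = 159705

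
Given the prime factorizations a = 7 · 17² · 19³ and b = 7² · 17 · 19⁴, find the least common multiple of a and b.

max exponent per prime: 7² · 17² · 19⁴ = 1845475681

1845475681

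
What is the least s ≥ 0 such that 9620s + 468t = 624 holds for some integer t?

6

Reduce mod 468: 9620s ≡ 624 (mod 468). With g = gcd(9620, 468) = 52 dividing 624, divide through: 185s ≡ 12 (mod 9).
Since gcd(185, 9) = 1, s ≡ 12·(185)⁻¹ ≡ 6 (mod 9). Smallest non-negative: 6.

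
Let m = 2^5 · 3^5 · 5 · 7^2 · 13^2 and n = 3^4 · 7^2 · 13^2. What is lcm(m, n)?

max exponent per prime: 2^5 · 3^5 · 5 · 7^2 · 13^2 = 321965280

321965280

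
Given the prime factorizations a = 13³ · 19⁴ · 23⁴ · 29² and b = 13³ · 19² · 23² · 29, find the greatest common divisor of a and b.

12167207897

min exponent per shared prime: 13³ · 19² · 23² · 29 = 12167207897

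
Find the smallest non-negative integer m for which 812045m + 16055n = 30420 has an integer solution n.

5

Reduce mod 16055: 812045m ≡ 30420 (mod 16055). With g = gcd(812045, 16055) = 845 dividing 30420, divide through: 961m ≡ 36 (mod 19).
Since gcd(961, 19) = 1, m ≡ 36·(961)⁻¹ ≡ 5 (mod 19). Smallest non-negative: 5.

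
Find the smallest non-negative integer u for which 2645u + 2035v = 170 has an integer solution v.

gcd(2645, 2035) = 5 (Euclid: 2645 = 1·2035 + 610; 2035 = 3·610 + 205; 610 = 2·205 + 200; 205 = 1·200 + 5; 200 = 40·5 + 0), and 5 | 170.
Extended Euclid: 2645·(-10) + 2035·(13) = 5. Scale by 34: u₀ = -340.
General solution u = u₀ + 407t; reducing mod 407 gives u = 67 (and v = -87).

67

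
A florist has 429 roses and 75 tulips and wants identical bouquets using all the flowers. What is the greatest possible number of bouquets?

429 = 3 · 11 · 13
75 = 3 · 5²
Common: 3 = 3

3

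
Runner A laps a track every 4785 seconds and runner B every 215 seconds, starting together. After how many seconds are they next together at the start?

205755

4785 = 3 · 5 · 11 · 29; 215 = 5 · 43
max exponents: 3 · 5 · 11 · 29 · 43 = 205755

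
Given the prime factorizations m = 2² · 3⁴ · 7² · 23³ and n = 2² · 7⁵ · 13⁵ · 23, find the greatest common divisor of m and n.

min exponent per shared prime: 2² · 7² · 23 = 4508

4508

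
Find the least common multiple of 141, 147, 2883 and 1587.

3512321421

141 = 3 · 47; 147 = 3 · 7²; 2883 = 3 · 31²; 1587 = 3 · 23²
lcm takes max exponent of each prime: 3 · 7² · 23² · 31² · 47 = 3512321421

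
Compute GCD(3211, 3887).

Euclid: 3887 = 1·3211 + 676; 3211 = 4·676 + 507; 676 = 1·507 + 169; 507 = 3·169 + 0. Last nonzero remainder: 169.

169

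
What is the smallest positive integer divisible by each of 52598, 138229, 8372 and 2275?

91880816300

52598 = 2 · 7 · 13 · 17²; 138229 = 7³ · 13 · 31; 8372 = 2² · 7 · 13 · 23; 2275 = 5² · 7 · 13
lcm takes max exponent of each prime: 2² · 5² · 7³ · 13 · 17² · 23 · 31 = 91880816300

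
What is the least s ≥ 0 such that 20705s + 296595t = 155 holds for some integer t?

gcd(20705, 296595) = 5 (Euclid: 296595 = 14·20705 + 6725; 20705 = 3·6725 + 530; 6725 = 12·530 + 365; 530 = 1·365 + 165; 365 = 2·165 + 35; 165 = 4·35 + 25; 35 = 1·25 + 10; 25 = 2·10 + 5; 10 = 2·5 + 0), and 5 | 155.
Extended Euclid: 20705·(25183) + 296595·(-1758) = 5. Scale by 31: s₀ = 780673.
General solution s = s₀ + 59319k; reducing mod 59319 gives s = 9526 (and t = -665).

9526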